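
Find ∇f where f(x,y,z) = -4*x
(-4, 0, 0)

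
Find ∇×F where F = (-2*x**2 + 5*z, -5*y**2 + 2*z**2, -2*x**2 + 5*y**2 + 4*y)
(10*y - 4*z + 4, 4*x + 5, 0)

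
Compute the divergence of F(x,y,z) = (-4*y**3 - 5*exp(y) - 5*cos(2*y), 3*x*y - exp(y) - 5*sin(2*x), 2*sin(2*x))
3*x - exp(y)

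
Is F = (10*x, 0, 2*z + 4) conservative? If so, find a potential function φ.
Yes, F is conservative. φ = 5*x**2 + z**2 + 4*z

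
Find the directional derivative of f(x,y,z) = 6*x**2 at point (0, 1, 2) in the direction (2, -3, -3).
0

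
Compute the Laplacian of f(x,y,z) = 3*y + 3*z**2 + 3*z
6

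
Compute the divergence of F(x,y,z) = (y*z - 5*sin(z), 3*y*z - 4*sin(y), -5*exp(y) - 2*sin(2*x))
3*z - 4*cos(y)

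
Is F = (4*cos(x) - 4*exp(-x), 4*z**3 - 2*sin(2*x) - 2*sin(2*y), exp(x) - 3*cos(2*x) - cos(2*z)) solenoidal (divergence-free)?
No, ∇·F = -4*sin(x) + 2*sin(2*z) - 4*cos(2*y) + 4*exp(-x)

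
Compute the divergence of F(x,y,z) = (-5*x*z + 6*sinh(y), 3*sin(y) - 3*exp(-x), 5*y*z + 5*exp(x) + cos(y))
5*y - 5*z + 3*cos(y)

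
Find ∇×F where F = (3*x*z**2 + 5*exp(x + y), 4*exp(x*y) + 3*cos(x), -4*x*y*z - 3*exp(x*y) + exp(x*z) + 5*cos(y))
(-4*x*z - 3*x*exp(x*y) - 5*sin(y), 6*x*z + 4*y*z + 3*y*exp(x*y) - z*exp(x*z), 4*y*exp(x*y) - 5*exp(x + y) - 3*sin(x))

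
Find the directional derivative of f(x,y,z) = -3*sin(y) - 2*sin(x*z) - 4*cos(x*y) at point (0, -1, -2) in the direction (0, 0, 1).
0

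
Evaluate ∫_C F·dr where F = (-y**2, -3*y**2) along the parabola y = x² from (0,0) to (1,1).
-6/5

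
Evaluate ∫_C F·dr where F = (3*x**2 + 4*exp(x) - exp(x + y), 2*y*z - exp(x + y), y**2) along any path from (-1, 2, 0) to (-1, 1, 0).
-1 + E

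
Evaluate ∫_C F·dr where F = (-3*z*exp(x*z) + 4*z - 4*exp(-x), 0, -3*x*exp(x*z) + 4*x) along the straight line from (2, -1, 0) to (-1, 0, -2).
-3*exp(2) - 4*exp(-2) + 4*E + 11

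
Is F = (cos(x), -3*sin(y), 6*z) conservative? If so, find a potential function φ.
Yes, F is conservative. φ = 3*z**2 + sin(x) + 3*cos(y)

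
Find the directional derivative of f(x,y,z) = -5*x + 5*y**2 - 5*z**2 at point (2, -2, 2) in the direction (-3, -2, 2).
15*sqrt(17)/17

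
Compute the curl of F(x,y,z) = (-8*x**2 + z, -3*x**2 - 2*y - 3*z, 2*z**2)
(3, 1, -6*x)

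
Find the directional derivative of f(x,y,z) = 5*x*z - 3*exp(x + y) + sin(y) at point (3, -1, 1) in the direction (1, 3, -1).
sqrt(11)*(-12*exp(2) - 10 + 3*cos(1))/11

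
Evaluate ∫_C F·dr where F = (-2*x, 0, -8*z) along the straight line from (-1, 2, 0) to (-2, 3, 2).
-19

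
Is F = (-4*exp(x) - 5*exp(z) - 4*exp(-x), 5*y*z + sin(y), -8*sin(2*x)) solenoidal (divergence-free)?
No, ∇·F = 5*z + cos(y) - 8*sinh(x)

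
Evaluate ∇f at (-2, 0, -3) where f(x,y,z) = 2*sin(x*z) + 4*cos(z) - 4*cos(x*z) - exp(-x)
(-6*cos(6) - 12*sin(6) + exp(2), 0, -4*cos(6) + 4*sin(3) - 8*sin(6))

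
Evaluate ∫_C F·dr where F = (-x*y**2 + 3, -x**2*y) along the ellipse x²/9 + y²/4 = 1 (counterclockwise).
0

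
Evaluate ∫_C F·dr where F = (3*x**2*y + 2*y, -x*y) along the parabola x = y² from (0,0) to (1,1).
163/84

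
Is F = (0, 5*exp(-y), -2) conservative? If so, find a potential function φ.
Yes, F is conservative. φ = -2*z - 5*exp(-y)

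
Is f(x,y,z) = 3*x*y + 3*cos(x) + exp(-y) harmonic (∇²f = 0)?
No, ∇²f = -3*cos(x) + exp(-y)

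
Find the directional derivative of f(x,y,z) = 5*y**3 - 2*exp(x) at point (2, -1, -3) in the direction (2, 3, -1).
sqrt(14)*(45 - 4*exp(2))/14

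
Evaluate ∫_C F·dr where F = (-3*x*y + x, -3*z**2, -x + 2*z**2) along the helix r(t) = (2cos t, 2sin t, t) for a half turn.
2*pi*(pi**2 + 18)/3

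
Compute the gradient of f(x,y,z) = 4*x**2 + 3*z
(8*x, 0, 3)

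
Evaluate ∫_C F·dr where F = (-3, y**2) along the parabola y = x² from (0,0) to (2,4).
46/3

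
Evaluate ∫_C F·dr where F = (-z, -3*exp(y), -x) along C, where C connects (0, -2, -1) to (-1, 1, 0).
3*(1 - exp(3))*exp(-2)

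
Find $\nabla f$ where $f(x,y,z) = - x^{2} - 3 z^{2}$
(-2*x, 0, -6*z)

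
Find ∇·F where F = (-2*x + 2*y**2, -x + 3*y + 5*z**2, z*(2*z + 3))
4*z + 4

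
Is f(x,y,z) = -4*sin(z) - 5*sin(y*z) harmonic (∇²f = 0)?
No, ∇²f = 5*y**2*sin(y*z) + 5*z**2*sin(y*z) + 4*sin(z)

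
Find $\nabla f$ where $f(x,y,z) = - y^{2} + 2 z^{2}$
(0, -2*y, 4*z)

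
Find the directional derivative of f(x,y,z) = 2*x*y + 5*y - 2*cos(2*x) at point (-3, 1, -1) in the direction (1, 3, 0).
-sqrt(10)*(4*sin(6) + 1)/10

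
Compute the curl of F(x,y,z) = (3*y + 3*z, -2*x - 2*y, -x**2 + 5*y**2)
(10*y, 2*x + 3, -5)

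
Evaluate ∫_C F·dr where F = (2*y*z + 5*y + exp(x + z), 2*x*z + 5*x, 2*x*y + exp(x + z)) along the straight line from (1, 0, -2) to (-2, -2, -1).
-exp(-1) + exp(-3) + 12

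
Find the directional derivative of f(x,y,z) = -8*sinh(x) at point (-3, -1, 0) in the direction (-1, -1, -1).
8*sqrt(3)*cosh(3)/3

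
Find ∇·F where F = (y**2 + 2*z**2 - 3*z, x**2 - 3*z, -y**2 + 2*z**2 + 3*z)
4*z + 3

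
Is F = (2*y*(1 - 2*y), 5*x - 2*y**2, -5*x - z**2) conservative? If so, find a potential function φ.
No, ∇×F = (0, 5, 8*y + 3) ≠ 0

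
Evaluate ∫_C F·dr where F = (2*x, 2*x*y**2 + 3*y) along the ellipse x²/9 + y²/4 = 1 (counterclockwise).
12*pi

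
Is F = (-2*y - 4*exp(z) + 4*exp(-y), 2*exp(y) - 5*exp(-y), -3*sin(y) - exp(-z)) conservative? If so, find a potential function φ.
No, ∇×F = (-3*cos(y), -4*exp(z), 2 + 4*exp(-y)) ≠ 0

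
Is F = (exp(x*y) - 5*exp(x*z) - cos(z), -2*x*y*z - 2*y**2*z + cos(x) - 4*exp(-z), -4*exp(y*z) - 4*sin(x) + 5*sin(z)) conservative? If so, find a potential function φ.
No, ∇×F = (2*x*y + 2*y**2 - 4*z*exp(y*z) - 4*exp(-z), -5*x*exp(x*z) + sin(z) + 4*cos(x), -x*exp(x*y) - 2*y*z - sin(x)) ≠ 0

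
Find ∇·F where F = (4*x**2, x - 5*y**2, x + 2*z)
8*x - 10*y + 2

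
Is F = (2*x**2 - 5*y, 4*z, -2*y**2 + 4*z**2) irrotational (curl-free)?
No, ∇×F = (-4*y - 4, 0, 5)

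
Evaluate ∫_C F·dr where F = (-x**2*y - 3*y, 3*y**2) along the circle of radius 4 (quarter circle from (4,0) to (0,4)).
64 + 28*pi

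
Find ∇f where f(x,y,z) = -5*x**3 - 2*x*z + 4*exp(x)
(-15*x**2 - 2*z + 4*exp(x), 0, -2*x)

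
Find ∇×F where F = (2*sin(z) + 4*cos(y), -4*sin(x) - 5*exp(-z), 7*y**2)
(14*y - 5*exp(-z), 2*cos(z), 4*sin(y) - 4*cos(x))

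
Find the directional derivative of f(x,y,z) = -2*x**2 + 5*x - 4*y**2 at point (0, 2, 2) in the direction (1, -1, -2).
7*sqrt(6)/2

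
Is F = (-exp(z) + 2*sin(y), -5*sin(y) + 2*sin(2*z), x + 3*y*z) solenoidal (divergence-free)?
No, ∇·F = 3*y - 5*cos(y)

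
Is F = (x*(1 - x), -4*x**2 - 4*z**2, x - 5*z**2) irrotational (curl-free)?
No, ∇×F = (8*z, -1, -8*x)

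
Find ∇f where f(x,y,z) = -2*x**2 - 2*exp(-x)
(-4*x + 2*exp(-x), 0, 0)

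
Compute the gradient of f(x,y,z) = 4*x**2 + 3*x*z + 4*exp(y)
(8*x + 3*z, 4*exp(y), 3*x)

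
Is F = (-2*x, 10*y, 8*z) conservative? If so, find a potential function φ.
Yes, F is conservative. φ = -x**2 + 5*y**2 + 4*z**2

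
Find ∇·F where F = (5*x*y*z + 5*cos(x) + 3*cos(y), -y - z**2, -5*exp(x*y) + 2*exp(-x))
5*y*z - 5*sin(x) - 1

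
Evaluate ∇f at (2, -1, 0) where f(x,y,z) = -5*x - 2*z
(-5, 0, -2)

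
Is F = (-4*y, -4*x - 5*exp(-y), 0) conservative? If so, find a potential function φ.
Yes, F is conservative. φ = -4*x*y + 5*exp(-y)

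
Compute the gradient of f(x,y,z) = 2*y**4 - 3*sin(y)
(0, 8*y**3 - 3*cos(y), 0)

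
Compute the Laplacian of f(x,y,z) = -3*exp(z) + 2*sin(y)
-3*exp(z) - 2*sin(y)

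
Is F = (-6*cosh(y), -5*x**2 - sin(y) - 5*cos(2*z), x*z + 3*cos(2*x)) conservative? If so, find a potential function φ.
No, ∇×F = (-10*sin(2*z), -z + 6*sin(2*x), -10*x + 6*sinh(y)) ≠ 0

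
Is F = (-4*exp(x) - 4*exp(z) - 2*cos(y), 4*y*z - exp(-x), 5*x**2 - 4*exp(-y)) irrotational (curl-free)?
No, ∇×F = (-4*y + 4*exp(-y), -10*x - 4*exp(z), -2*sin(y) + exp(-x))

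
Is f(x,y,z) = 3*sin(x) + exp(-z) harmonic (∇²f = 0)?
No, ∇²f = -3*sin(x) + exp(-z)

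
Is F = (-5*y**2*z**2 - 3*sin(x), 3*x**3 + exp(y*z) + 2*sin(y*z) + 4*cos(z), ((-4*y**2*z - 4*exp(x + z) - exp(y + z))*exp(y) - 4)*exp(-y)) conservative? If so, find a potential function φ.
No, ∇×F = (-8*y*z - y*exp(y*z) - 2*y*cos(y*z) - exp(y + z) + 4*sin(z) + 4*exp(-y), -10*y**2*z + 4*exp(x + z), 9*x**2 + 10*y*z**2) ≠ 0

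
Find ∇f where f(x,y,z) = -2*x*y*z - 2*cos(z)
(-2*y*z, -2*x*z, -2*x*y + 2*sin(z))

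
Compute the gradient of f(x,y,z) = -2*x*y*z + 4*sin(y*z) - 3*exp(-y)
(-2*y*z, -2*x*z + 4*z*cos(y*z) + 3*exp(-y), 2*y*(-x + 2*cos(y*z)))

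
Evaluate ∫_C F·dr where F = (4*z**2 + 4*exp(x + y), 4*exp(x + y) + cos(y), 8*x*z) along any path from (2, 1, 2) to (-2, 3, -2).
-4*exp(3) - 64 - sin(1) + sin(3) + 4*E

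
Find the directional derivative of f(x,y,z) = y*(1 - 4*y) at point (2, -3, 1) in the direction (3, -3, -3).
-25*sqrt(3)/3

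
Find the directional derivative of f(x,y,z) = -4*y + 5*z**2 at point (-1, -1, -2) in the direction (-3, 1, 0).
-2*sqrt(10)/5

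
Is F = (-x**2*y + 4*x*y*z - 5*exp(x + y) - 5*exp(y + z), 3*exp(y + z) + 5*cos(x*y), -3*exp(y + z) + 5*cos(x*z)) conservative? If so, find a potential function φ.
No, ∇×F = (-6*exp(y + z), 4*x*y + 5*z*sin(x*z) - 5*exp(y + z), x**2 - 4*x*z - 5*y*sin(x*y) + 5*exp(x + y) + 5*exp(y + z)) ≠ 0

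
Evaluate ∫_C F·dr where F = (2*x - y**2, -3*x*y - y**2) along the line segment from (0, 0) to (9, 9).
-1134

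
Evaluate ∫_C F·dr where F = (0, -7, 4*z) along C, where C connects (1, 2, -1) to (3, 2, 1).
0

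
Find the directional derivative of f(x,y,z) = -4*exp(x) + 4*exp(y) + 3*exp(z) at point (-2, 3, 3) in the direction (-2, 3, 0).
4*sqrt(13)*(2 + 3*exp(5))*exp(-2)/13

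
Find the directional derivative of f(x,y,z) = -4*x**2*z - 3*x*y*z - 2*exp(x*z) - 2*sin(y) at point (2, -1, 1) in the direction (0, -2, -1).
2*sqrt(5)*(2*cos(1) + 11 + 2*exp(2))/5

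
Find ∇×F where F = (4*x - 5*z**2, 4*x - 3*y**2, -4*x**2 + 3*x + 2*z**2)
(0, 8*x - 10*z - 3, 4)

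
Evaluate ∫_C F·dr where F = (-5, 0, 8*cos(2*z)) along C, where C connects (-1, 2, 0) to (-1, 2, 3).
4*sin(6)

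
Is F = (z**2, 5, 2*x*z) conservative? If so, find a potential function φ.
Yes, F is conservative. φ = x*z**2 + 5*y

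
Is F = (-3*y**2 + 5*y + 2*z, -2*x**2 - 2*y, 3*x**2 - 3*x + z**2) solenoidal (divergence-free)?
No, ∇·F = 2*z - 2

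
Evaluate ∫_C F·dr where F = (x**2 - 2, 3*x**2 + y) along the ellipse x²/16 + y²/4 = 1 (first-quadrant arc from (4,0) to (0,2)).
158/3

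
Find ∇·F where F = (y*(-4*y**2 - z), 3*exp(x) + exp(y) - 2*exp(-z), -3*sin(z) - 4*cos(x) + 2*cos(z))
exp(y) - 2*sin(z) - 3*cos(z)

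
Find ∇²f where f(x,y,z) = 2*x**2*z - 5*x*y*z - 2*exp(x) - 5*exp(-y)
4*z - 2*exp(x) - 5*exp(-y)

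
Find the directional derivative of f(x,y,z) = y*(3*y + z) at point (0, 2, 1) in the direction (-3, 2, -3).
10*sqrt(22)/11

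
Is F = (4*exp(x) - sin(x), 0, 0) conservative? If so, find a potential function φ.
Yes, F is conservative. φ = 4*exp(x) + cos(x)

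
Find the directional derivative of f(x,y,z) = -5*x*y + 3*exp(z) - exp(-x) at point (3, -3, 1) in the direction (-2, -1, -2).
-2*E - 5 - 2*exp(-3)/3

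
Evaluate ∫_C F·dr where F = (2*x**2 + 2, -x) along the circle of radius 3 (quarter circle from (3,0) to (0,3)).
-24 - 9*pi/4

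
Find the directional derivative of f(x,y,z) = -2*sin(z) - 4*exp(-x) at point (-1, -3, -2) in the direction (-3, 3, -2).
2*sqrt(22)*(-3*E + cos(2))/11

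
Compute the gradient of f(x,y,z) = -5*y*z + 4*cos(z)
(0, -5*z, -5*y - 4*sin(z))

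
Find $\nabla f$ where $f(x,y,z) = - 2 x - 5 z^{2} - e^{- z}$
(-2, 0, -10*z + exp(-z))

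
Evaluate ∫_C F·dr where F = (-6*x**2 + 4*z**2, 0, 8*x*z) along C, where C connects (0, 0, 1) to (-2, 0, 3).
-56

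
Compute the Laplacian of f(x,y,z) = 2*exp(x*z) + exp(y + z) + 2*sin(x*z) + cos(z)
2*x**2*exp(x*z) - 2*x**2*sin(x*z) + 2*z**2*(exp(x*z) - sin(x*z)) + 2*exp(y + z) - cos(z)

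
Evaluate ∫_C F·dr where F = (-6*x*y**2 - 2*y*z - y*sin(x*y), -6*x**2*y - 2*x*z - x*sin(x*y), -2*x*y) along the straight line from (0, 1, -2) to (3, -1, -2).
-40 + cos(3)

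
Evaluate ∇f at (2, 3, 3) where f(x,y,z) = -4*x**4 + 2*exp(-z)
(-128, 0, -2*exp(-3))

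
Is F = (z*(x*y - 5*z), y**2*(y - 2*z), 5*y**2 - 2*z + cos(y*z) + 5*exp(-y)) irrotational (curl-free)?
No, ∇×F = (2*y**2 + 10*y - z*sin(y*z) - 5*exp(-y), x*y - 10*z, -x*z)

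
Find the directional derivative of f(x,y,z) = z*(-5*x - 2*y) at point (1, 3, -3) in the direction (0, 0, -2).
11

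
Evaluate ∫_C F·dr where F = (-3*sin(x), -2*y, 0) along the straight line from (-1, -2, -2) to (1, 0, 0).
4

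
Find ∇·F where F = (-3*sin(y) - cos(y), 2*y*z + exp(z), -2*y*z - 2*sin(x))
-2*y + 2*z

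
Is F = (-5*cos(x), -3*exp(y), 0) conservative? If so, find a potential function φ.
Yes, F is conservative. φ = -3*exp(y) - 5*sin(x)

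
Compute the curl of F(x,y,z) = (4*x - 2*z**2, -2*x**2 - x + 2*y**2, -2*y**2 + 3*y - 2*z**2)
(3 - 4*y, -4*z, -4*x - 1)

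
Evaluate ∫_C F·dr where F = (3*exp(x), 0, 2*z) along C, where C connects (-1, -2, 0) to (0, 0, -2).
7 - 3*exp(-1)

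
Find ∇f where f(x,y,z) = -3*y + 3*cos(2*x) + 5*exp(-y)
(-6*sin(2*x), -3 - 5*exp(-y), 0)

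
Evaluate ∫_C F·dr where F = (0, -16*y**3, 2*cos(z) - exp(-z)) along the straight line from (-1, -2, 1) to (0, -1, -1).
-4*sin(1) - exp(-1) + E + 60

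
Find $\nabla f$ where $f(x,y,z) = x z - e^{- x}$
(z + exp(-x), 0, x)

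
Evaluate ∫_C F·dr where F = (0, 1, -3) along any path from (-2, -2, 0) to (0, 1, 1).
0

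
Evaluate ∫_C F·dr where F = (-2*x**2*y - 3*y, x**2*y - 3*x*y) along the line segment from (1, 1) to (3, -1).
6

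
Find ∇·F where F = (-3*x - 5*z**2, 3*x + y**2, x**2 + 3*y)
2*y - 3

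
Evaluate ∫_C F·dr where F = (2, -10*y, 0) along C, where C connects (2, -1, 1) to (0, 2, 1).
-19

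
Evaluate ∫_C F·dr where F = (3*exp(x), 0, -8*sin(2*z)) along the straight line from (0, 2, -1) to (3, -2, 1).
-3 + 3*exp(3)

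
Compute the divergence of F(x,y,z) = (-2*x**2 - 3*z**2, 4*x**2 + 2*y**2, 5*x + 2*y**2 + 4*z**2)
-4*x + 4*y + 8*z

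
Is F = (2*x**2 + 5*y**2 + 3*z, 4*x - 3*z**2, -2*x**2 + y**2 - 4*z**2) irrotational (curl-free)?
No, ∇×F = (2*y + 6*z, 4*x + 3, 4 - 10*y)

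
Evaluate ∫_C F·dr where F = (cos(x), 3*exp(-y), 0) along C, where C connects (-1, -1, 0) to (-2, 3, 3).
-sin(2) - 3*exp(-3) + sin(1) + 3*E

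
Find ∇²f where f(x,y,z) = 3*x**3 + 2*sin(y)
18*x - 2*sin(y)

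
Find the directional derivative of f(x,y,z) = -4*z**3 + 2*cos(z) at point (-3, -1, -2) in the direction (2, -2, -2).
2*sqrt(3)*(24 - sin(2))/3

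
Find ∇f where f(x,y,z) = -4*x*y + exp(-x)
(-4*y - exp(-x), -4*x, 0)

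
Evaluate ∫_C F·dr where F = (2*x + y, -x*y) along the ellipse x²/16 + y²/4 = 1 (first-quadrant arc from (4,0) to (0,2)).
-64/3 - 2*pi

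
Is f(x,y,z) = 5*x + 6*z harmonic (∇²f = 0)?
Yes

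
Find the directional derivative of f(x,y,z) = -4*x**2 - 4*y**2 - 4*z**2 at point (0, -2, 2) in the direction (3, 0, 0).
0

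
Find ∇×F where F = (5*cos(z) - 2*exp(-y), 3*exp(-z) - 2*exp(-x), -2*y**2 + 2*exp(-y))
(-4*y + 3*exp(-z) - 2*exp(-y), -5*sin(z), -2*exp(-y) + 2*exp(-x))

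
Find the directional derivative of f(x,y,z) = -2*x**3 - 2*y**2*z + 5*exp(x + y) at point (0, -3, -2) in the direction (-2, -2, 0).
sqrt(2)*(-5 + 12*exp(3))*exp(-3)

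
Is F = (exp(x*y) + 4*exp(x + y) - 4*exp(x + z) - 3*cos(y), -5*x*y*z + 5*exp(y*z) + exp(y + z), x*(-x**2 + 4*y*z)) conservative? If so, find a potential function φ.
No, ∇×F = (5*x*y + 4*x*z - 5*y*exp(y*z) - exp(y + z), 3*x**2 - 4*y*z - 4*exp(x + z), -x*exp(x*y) - 5*y*z - 4*exp(x + y) - 3*sin(y)) ≠ 0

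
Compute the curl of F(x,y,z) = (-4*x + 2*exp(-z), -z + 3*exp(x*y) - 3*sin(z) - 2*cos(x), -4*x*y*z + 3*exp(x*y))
(-4*x*z + 3*x*exp(x*y) + 3*cos(z) + 1, 4*y*z - 3*y*exp(x*y) - 2*exp(-z), 3*y*exp(x*y) + 2*sin(x))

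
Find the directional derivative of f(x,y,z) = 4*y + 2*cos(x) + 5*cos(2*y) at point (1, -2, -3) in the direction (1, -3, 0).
-sqrt(10)*(15*sin(4) + sin(1) + 6)/5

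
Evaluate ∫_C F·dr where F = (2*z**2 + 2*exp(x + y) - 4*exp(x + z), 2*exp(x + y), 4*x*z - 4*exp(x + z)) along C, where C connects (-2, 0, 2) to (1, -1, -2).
-4*exp(-1) - 2*exp(-2) + 30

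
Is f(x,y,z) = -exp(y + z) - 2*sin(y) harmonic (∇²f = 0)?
No, ∇²f = -2*exp(y + z) + 2*sin(y)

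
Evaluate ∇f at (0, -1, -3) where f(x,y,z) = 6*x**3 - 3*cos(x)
(0, 0, 0)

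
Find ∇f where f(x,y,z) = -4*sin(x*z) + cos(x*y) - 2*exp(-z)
(-y*sin(x*y) - 4*z*cos(x*z), -x*sin(x*y), -4*x*cos(x*z) + 2*exp(-z))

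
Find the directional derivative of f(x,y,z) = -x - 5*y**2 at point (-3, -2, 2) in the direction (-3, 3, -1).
63*sqrt(19)/19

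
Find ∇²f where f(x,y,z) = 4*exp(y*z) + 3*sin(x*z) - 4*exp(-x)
-3*x**2*sin(x*z) + 4*y**2*exp(y*z) + 4*z**2*exp(y*z) - 3*z**2*sin(x*z) - 4*exp(-x)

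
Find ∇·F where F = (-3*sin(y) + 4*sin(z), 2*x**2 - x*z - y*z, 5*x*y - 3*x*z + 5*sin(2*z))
-3*x - z + 10*cos(2*z)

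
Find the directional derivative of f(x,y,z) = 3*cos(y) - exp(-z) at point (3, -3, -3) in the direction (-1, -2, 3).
3*sqrt(14)*(-2*sin(3) + exp(3))/14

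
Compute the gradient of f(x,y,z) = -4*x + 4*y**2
(-4, 8*y, 0)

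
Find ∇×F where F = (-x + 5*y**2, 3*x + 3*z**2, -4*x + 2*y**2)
(4*y - 6*z, 4, 3 - 10*y)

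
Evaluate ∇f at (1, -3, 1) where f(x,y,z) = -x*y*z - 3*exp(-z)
(3, -1, 3*exp(-1) + 3)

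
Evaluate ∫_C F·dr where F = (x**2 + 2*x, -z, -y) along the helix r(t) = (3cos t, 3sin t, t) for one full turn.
0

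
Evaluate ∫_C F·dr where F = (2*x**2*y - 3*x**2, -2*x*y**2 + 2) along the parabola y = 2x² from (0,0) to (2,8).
-19304/35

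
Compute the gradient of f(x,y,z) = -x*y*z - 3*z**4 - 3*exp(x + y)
(-y*z - 3*exp(x + y), -x*z - 3*exp(x + y), -x*y - 12*z**3)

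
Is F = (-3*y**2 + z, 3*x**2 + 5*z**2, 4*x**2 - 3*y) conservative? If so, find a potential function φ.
No, ∇×F = (-10*z - 3, 1 - 8*x, 6*x + 6*y) ≠ 0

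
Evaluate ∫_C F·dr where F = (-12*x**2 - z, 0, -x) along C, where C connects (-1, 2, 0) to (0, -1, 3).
-4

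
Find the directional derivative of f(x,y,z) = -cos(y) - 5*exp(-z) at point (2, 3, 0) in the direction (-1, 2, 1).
sqrt(6)*(2*sin(3) + 5)/6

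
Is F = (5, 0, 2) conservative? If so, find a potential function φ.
Yes, F is conservative. φ = 5*x + 2*z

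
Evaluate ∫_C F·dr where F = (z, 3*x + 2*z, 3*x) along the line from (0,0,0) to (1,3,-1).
-1/2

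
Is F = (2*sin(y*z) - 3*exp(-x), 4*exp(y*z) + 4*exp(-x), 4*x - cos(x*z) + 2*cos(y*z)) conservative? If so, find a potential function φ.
No, ∇×F = (-4*y*exp(y*z) - 2*z*sin(y*z), 2*y*cos(y*z) - z*sin(x*z) - 4, -2*z*cos(y*z) - 4*exp(-x)) ≠ 0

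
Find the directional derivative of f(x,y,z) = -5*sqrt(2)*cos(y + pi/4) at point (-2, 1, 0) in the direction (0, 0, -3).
0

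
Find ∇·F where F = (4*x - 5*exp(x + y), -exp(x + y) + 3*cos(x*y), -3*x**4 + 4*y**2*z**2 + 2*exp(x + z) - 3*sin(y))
-3*x*sin(x*y) + 8*y**2*z - 6*exp(x + y) + 2*exp(x + z) + 4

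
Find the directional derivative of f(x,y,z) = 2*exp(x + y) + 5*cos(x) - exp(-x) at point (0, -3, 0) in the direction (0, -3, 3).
-sqrt(2)*exp(-3)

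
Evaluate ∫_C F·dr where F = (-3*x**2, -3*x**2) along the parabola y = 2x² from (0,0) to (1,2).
-4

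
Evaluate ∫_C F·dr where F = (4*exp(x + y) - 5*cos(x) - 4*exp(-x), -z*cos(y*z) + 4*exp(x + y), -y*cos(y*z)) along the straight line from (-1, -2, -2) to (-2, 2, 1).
-4*E - 5*sin(1) + sin(4) - 4*exp(-3) + 4*sin(2) + 4 + 4*exp(2)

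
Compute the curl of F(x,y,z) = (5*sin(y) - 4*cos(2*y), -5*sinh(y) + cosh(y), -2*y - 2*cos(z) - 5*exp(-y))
(-2 + 5*exp(-y), 0, -(16*sin(y) + 5)*cos(y))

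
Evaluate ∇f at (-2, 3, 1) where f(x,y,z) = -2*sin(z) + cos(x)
(sin(2), 0, -2*cos(1))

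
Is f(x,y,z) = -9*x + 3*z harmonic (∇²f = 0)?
Yes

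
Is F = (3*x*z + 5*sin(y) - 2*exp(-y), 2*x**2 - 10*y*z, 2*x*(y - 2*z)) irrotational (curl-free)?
No, ∇×F = (2*x + 10*y, 3*x - 2*y + 4*z, 4*x - 5*cos(y) - 2*exp(-y))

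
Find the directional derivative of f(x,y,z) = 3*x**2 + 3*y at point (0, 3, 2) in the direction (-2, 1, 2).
1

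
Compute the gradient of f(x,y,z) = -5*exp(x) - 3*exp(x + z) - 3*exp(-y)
((-3*exp(z) - 5)*exp(x), 3*exp(-y), -3*exp(x + z))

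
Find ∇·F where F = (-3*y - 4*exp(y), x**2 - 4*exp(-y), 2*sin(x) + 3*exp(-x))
4*exp(-y)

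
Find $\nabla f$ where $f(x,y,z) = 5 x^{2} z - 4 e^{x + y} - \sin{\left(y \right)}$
(10*x*z - 4*exp(x + y), -4*exp(x + y) - cos(y), 5*x**2)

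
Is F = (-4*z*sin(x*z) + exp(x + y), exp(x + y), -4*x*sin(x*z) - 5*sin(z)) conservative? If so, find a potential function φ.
Yes, F is conservative. φ = exp(x + y) + 5*cos(z) + 4*cos(x*z)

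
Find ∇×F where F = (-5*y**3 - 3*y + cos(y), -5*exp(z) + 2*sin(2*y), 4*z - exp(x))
(5*exp(z), exp(x), 15*y**2 + sin(y) + 3)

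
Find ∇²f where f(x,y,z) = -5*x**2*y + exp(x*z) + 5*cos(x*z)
x**2*(exp(x*z) - 5*cos(x*z)) - 10*y + z**2*exp(x*z) - 5*z**2*cos(x*z)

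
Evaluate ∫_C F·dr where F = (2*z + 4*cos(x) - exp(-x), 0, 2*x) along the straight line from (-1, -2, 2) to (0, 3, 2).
-E + 4*sin(1) + 5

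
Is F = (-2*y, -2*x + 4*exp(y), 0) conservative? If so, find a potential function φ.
Yes, F is conservative. φ = -2*x*y + 4*exp(y)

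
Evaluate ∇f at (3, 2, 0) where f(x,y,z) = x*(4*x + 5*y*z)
(24, 0, 30)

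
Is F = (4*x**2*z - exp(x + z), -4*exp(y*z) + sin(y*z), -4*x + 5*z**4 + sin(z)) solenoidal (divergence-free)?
No, ∇·F = 8*x*z + 20*z**3 - 4*z*exp(y*z) + z*cos(y*z) - exp(x + z) + cos(z)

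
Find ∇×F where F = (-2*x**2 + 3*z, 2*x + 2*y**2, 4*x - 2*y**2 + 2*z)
(-4*y, -1, 2)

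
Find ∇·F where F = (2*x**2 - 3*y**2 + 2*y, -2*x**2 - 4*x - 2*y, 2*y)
4*x - 2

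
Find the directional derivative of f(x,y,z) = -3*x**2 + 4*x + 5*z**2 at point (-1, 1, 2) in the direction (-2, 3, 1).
0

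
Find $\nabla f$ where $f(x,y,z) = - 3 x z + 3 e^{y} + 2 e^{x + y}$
(-3*z + 2*exp(x + y), (2*exp(x) + 3)*exp(y), -3*x)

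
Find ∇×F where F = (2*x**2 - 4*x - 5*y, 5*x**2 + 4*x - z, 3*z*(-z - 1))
(1, 0, 10*x + 9)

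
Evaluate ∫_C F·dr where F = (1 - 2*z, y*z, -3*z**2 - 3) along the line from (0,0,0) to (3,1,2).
-49/3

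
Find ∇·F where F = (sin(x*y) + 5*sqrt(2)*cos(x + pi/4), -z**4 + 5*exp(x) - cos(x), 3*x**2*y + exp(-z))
y*cos(x*y) - 5*sqrt(2)*sin(x + pi/4) - exp(-z)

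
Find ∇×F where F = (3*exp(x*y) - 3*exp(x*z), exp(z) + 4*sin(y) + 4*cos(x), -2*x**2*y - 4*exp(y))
(-2*x**2 - 4*exp(y) - exp(z), x*(4*y - 3*exp(x*z)), -3*x*exp(x*y) - 4*sin(x))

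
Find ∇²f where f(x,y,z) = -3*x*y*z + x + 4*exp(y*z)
4*(y**2 + z**2)*exp(y*z)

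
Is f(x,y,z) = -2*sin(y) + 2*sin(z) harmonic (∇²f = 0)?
No, ∇²f = 2*sin(y) - 2*sin(z)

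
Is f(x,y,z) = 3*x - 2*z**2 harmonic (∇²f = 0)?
No, ∇²f = -4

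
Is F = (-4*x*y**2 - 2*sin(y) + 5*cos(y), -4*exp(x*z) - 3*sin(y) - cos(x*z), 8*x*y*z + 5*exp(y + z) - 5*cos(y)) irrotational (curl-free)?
No, ∇×F = (8*x*z + 4*x*exp(x*z) - x*sin(x*z) + 5*exp(y + z) + 5*sin(y), -8*y*z, 8*x*y - 4*z*exp(x*z) + z*sin(x*z) + 5*sin(y) + 2*cos(y))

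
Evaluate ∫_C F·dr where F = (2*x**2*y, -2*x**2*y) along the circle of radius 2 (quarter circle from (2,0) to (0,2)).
-8 - 2*pi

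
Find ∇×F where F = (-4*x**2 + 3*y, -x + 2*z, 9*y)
(7, 0, -4)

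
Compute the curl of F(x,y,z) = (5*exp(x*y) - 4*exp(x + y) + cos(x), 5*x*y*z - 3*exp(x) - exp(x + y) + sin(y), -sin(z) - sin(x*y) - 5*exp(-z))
(-x*(5*y + cos(x*y)), y*cos(x*y), -5*x*exp(x*y) + 5*y*z - 3*exp(x) + 3*exp(x + y))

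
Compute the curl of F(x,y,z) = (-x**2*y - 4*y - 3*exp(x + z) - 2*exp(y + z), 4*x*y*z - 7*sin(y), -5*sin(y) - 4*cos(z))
(-4*x*y - 5*cos(y), -3*exp(x + z) - 2*exp(y + z), x**2 + 4*y*z + 2*exp(y + z) + 4)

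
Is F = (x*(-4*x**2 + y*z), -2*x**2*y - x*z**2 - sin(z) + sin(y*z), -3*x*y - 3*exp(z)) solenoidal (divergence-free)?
No, ∇·F = -14*x**2 + y*z + z*cos(y*z) - 3*exp(z)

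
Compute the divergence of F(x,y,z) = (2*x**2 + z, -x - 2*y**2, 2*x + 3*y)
4*x - 4*y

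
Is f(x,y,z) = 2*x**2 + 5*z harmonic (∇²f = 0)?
No, ∇²f = 4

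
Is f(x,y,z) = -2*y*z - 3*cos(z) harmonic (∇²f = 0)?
No, ∇²f = 3*cos(z)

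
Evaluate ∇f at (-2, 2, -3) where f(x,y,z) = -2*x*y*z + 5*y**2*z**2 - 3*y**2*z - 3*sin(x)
(12 - 3*cos(2), 204, -124)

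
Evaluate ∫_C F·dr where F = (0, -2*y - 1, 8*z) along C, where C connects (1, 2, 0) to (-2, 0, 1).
10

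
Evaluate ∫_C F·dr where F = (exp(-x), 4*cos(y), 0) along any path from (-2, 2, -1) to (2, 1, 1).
-4*sin(2) - exp(-2) + 4*sin(1) + exp(2)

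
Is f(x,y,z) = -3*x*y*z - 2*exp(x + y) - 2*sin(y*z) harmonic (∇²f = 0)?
No, ∇²f = 2*y**2*sin(y*z) + 2*z**2*sin(y*z) - 4*exp(x + y)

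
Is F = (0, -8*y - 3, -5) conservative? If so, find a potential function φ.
Yes, F is conservative. φ = -4*y**2 - 3*y - 5*z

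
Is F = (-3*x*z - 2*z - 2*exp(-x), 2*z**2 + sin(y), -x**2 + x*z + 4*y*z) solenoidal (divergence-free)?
No, ∇·F = x + 4*y - 3*z + cos(y) + 2*exp(-x)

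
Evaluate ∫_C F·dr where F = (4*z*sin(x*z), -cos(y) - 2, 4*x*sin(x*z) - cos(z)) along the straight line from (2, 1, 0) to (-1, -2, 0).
sin(1) + sin(2) + 6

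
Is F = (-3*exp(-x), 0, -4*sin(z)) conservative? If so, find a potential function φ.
Yes, F is conservative. φ = 4*cos(z) + 3*exp(-x)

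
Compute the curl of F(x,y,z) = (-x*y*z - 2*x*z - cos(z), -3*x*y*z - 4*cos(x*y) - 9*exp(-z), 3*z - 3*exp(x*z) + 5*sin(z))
(3*x*y - 9*exp(-z), -x*y - 2*x + 3*z*exp(x*z) + sin(z), x*z - 3*y*z + 4*y*sin(x*y))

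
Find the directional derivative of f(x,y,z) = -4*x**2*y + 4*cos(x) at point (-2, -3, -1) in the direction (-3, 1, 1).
4*sqrt(11)*(32 - 3*sin(2))/11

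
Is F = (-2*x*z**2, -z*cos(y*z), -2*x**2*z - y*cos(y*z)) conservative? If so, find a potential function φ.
Yes, F is conservative. φ = -x**2*z**2 - sin(y*z)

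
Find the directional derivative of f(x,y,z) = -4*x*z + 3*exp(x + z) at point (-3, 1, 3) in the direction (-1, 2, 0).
9*sqrt(5)/5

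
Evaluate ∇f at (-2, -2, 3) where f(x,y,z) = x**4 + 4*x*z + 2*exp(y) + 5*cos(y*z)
(-20, 15*sin(6) + 2*exp(-2), -8 - 10*sin(6))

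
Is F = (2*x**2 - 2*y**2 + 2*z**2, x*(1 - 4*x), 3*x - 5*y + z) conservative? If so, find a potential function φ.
No, ∇×F = (-5, 4*z - 3, -8*x + 4*y + 1) ≠ 0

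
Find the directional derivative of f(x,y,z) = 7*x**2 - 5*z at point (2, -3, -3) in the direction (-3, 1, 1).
-89*sqrt(11)/11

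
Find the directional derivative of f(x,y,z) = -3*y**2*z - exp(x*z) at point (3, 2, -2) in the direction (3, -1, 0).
3*sqrt(10)*(1 - 4*exp(6))*exp(-6)/5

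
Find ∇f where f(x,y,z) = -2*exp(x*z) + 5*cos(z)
(-2*z*exp(x*z), 0, -2*x*exp(x*z) - 5*sin(z))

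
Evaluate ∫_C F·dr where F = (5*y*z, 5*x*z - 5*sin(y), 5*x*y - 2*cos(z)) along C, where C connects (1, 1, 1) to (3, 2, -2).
-65 - 5*cos(1) + 5*cos(2) + 2*sin(1) + 2*sin(2)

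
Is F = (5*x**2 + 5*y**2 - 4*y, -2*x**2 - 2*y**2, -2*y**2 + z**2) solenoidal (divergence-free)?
No, ∇·F = 10*x - 4*y + 2*z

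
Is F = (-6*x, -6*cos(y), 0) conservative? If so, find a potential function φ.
Yes, F is conservative. φ = -3*x**2 - 6*sin(y)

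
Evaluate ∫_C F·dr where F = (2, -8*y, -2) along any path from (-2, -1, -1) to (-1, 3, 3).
-38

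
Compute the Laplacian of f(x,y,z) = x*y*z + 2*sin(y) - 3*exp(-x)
-2*sin(y) - 3*exp(-x)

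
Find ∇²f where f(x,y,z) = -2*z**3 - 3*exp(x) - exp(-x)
-12*z - 3*exp(x) - exp(-x)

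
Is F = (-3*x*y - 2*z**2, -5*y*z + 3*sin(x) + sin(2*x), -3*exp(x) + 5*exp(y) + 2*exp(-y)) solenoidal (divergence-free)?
No, ∇·F = -3*y - 5*z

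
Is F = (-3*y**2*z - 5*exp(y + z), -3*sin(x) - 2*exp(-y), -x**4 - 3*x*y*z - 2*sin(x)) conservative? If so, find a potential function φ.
No, ∇×F = (-3*x*z, 4*x**3 - 3*y**2 + 3*y*z - 5*exp(y + z) + 2*cos(x), 6*y*z + 5*exp(y + z) - 3*cos(x)) ≠ 0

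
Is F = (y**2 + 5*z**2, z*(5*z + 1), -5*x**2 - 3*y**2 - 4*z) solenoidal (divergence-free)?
No, ∇·F = -4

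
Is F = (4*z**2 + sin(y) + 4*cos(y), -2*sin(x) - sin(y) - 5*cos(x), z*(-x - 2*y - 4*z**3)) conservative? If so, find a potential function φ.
No, ∇×F = (-2*z, 9*z, 5*sin(x) + 4*sin(y) - 2*cos(x) - cos(y)) ≠ 0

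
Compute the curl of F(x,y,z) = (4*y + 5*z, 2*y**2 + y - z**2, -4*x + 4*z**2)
(2*z, 9, -4)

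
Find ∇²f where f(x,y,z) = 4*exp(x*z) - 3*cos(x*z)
(x**2 + z**2)*(4*exp(x*z) + 3*cos(x*z))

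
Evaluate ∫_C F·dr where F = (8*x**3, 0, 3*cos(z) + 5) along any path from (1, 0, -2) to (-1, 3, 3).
3*sin(3) + 3*sin(2) + 25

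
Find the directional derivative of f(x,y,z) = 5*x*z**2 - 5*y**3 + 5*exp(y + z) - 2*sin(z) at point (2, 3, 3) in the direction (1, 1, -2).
sqrt(6)*(-5*exp(6) - 210 + 4*cos(3))/6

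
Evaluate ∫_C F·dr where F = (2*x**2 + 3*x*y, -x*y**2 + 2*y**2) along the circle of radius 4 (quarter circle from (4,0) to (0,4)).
-64 - 16*pi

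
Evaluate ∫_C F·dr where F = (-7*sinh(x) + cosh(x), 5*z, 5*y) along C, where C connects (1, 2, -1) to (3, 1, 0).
-7*cosh(3) - sinh(1) + 10 + sinh(3) + 7*cosh(1)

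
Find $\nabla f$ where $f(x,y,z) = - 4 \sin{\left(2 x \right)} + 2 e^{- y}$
(-8*cos(2*x), -2*exp(-y), 0)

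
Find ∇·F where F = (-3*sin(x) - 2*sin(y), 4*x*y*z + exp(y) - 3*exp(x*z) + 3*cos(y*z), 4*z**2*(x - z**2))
12*x*z - 16*z**3 - 3*z*sin(y*z) + exp(y) - 3*cos(x)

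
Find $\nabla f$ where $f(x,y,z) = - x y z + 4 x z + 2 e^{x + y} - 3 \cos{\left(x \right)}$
(-y*z + 4*z + 2*exp(x + y) + 3*sin(x), -x*z + 2*exp(x + y), x*(4 - y))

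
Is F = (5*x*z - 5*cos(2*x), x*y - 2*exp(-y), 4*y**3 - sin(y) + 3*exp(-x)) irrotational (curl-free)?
No, ∇×F = (12*y**2 - cos(y), 5*x + 3*exp(-x), y)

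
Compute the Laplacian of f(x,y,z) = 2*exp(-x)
2*exp(-x)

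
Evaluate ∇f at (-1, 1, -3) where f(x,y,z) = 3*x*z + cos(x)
(-9 + sin(1), 0, -3)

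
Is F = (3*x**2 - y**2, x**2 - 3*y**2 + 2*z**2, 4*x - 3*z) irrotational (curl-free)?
No, ∇×F = (-4*z, -4, 2*x + 2*y)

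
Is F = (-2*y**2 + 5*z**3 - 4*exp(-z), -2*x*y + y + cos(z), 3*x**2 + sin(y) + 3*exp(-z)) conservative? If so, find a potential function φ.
No, ∇×F = (sin(z) + cos(y), -6*x + 15*z**2 + 4*exp(-z), 2*y) ≠ 0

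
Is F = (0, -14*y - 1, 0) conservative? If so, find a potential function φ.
Yes, F is conservative. φ = y*(-7*y - 1)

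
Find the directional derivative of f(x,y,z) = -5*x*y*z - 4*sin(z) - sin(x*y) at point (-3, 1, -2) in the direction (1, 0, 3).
sqrt(10)*(-cos(3) - 12*cos(2) + 55)/10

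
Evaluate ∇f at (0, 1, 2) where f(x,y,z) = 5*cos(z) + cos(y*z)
(0, -2*sin(2), -6*sin(2))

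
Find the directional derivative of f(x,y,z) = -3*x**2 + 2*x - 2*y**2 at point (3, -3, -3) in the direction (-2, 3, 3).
34*sqrt(22)/11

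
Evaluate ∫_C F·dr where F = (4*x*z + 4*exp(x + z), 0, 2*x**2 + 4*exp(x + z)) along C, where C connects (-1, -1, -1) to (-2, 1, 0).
2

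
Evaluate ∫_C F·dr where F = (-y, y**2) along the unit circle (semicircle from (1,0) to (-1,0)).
pi/2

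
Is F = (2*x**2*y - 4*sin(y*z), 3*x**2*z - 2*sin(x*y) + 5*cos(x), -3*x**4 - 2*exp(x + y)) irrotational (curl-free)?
No, ∇×F = (-3*x**2 - 2*exp(x + y), 12*x**3 - 4*y*cos(y*z) + 2*exp(x + y), -2*x**2 + 6*x*z - 2*y*cos(x*y) + 4*z*cos(y*z) - 5*sin(x))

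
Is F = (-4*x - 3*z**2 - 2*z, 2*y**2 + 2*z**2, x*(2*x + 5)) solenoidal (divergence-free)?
No, ∇·F = 4*y - 4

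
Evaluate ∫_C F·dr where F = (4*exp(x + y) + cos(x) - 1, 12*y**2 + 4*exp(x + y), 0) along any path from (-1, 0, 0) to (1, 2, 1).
-4*exp(-1) + 2*sin(1) + 30 + 4*exp(3)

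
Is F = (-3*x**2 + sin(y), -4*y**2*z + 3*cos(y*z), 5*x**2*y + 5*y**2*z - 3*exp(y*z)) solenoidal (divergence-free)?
No, ∇·F = -6*x + 5*y**2 - 8*y*z - 3*y*exp(y*z) - 3*z*sin(y*z)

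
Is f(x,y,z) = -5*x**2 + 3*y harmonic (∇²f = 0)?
No, ∇²f = -10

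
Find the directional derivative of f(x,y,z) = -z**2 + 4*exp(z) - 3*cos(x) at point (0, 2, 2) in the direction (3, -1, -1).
4*sqrt(11)*(1 - exp(2))/11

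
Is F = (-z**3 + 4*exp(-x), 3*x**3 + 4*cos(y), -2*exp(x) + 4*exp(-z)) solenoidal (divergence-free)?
No, ∇·F = -4*sin(y) - 4*exp(-z) - 4*exp(-x)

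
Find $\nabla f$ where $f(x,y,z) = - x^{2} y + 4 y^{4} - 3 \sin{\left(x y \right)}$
(-y*(2*x + 3*cos(x*y)), -x**2 - 3*x*cos(x*y) + 16*y**3, 0)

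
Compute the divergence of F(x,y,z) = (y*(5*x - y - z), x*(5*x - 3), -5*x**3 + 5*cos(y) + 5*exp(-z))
5*y - 5*exp(-z)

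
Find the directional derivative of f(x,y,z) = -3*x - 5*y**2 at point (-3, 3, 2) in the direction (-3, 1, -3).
-21*sqrt(19)/19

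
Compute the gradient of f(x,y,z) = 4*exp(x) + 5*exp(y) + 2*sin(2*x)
(4*exp(x) + 4*cos(2*x), 5*exp(y), 0)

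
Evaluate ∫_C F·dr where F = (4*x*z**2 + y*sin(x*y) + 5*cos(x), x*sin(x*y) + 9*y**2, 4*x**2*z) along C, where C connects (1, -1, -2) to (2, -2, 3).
-5*sin(1) + cos(1) - cos(4) + 5*sin(2) + 43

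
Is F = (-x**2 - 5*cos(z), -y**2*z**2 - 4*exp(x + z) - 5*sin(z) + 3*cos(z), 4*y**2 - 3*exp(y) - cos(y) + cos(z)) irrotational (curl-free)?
No, ∇×F = (2*y**2*z + 8*y - 3*exp(y) + 4*exp(x + z) + sin(y) + 3*sin(z) + 5*cos(z), 5*sin(z), -4*exp(x + z))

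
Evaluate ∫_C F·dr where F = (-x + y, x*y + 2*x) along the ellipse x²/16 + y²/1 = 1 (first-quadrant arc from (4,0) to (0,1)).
pi + 28/3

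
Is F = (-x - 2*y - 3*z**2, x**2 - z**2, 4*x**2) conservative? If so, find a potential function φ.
No, ∇×F = (2*z, -8*x - 6*z, 2*x + 2) ≠ 0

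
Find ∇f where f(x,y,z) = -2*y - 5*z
(0, -2, -5)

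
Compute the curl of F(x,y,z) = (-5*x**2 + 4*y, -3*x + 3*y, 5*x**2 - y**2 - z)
(-2*y, -10*x, -7)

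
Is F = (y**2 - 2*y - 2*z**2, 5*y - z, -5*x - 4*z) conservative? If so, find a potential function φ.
No, ∇×F = (1, 5 - 4*z, 2 - 2*y) ≠ 0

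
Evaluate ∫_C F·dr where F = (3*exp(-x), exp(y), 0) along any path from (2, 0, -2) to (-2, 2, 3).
-5*sinh(2) - 1 + cosh(2)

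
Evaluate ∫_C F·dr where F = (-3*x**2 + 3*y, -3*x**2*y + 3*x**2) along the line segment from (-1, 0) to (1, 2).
4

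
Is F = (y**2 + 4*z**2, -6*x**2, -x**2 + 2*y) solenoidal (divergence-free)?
Yes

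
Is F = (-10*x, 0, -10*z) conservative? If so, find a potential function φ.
Yes, F is conservative. φ = -5*x**2 - 5*z**2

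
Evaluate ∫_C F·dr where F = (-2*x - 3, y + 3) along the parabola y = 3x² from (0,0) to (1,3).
19/2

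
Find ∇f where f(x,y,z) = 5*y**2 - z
(0, 10*y, -1)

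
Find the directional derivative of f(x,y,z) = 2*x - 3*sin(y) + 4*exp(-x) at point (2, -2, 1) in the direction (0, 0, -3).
0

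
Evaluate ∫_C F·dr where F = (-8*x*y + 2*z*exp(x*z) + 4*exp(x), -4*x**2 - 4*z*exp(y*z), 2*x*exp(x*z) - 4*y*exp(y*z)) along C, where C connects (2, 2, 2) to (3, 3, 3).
-2*exp(9) - 76 - 4*exp(2) + 4*exp(3) + 2*exp(4)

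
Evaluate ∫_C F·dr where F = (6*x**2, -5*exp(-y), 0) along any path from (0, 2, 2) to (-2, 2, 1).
-16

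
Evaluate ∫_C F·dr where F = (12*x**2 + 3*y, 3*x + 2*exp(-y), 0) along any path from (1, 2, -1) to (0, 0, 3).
-12 + 2*exp(-2)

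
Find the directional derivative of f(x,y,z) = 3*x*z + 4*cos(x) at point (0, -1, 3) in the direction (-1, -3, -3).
-9*sqrt(19)/19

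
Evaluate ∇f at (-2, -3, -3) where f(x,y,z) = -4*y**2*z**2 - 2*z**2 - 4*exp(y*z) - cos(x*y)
(-3*sin(6), -2*sin(6) + 216 + 12*exp(9), 228 + 12*exp(9))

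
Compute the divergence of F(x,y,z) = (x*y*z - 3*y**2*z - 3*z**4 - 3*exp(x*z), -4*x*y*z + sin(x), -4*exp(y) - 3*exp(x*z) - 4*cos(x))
-4*x*z - 3*x*exp(x*z) + y*z - 3*z*exp(x*z)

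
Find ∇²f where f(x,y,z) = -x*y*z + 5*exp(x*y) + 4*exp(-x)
(5*(x**2 + y**2)*exp(x*y + x) + 4)*exp(-x)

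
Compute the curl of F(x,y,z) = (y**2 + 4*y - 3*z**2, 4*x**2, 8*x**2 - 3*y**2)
(-6*y, -16*x - 6*z, 8*x - 2*y - 4)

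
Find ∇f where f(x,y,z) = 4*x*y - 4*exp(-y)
(4*y, 4*x + 4*exp(-y), 0)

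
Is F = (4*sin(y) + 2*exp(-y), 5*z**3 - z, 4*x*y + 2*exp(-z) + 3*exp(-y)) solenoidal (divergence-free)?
No, ∇·F = -2*exp(-z)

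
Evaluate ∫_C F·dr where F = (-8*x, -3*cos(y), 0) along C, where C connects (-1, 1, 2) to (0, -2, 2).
3*sin(1) + 3*sin(2) + 4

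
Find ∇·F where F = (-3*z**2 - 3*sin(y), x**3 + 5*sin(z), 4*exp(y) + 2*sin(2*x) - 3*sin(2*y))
0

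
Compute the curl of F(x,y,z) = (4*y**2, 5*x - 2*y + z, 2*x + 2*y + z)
(1, -2, 5 - 8*y)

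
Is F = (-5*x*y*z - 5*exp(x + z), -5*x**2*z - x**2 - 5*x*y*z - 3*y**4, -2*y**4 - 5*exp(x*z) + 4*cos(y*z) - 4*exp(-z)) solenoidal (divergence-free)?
No, ∇·F = -5*x*z - 5*x*exp(x*z) - 12*y**3 - 5*y*z - 4*y*sin(y*z) - 5*exp(x + z) + 4*exp(-z)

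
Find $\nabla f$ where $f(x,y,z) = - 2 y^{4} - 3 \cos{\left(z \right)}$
(0, -8*y**3, 3*sin(z))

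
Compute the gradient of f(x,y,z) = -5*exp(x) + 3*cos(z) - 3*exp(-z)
(-5*exp(x), 0, -3*sin(z) + 3*exp(-z))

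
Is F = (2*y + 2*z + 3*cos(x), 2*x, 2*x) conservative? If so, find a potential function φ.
Yes, F is conservative. φ = 2*x*y + 2*x*z + 3*sin(x)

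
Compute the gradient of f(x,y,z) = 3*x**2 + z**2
(6*x, 0, 2*z)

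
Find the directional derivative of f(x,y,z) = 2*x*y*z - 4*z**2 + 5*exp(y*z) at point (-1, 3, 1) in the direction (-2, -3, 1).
-10*sqrt(14)/7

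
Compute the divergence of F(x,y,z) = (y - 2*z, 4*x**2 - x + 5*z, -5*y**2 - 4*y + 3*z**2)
6*z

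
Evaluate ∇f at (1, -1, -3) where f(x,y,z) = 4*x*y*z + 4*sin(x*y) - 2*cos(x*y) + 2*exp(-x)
(-4*cos(1) - 2*exp(-1) + 2*sin(1) + 12, -12 - 2*sin(1) + 4*cos(1), -4)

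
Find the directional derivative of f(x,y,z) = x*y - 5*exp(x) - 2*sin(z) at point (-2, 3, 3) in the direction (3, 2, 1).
sqrt(14)*(-15 - 2*exp(2)*cos(3) + 5*exp(2))*exp(-2)/14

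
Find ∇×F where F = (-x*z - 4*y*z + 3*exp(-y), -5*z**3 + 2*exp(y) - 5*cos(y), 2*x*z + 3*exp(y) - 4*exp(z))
(15*z**2 + 3*exp(y), -x - 4*y - 2*z, 4*z + 3*exp(-y))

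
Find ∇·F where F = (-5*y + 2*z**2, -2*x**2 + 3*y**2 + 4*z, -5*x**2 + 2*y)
6*y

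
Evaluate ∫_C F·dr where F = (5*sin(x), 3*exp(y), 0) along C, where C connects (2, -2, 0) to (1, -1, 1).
-5*cos(1) + 5*cos(2) - 3*exp(-2) + 3*exp(-1)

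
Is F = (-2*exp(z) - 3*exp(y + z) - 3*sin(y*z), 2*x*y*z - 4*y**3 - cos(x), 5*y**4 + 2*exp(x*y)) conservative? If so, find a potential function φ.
No, ∇×F = (-2*x*y + 2*x*exp(x*y) + 20*y**3, -2*y*exp(x*y) - 3*y*cos(y*z) - 2*exp(z) - 3*exp(y + z), 2*y*z + 3*z*cos(y*z) + 3*exp(y + z) + sin(x)) ≠ 0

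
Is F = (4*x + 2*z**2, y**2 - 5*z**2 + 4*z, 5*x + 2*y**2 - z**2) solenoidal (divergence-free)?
No, ∇·F = 2*y - 2*z + 4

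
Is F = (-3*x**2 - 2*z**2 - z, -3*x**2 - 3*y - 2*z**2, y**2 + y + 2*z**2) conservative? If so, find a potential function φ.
No, ∇×F = (2*y + 4*z + 1, -4*z - 1, -6*x) ≠ 0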